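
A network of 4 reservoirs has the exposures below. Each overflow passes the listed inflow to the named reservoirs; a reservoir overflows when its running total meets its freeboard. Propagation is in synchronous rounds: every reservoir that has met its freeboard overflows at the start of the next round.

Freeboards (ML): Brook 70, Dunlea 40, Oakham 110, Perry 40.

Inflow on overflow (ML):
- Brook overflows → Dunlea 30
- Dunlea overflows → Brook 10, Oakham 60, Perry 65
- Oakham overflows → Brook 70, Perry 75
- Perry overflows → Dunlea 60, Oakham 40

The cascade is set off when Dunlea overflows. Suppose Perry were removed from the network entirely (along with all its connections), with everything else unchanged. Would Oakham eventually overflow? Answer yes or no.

With Perry removed:
Round 1 — Dunlea overflows (initial).
  Brook: +10 → 10 < 70
  Oakham: +60 → 60 < 110
No further overflows.

no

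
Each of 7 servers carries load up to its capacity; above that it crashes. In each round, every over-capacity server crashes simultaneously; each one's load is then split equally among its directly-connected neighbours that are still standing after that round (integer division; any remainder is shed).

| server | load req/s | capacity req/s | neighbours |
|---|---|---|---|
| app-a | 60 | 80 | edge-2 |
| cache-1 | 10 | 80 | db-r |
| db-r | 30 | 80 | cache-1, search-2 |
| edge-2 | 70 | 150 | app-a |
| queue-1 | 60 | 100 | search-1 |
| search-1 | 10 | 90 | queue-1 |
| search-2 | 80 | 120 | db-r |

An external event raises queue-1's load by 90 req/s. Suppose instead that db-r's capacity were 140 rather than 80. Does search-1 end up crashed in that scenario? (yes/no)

With db-r's capacity at 140:
Round 1 — queue-1 at 150 > 100. queue-1 crashes.
  queue-1 sheds 150 req/s to search-1: 150 each.
    search-1: 10+150 = 160 > 90
Round 2 — search-1 crashes.
  search-1 sheds 160 req/s: no online neighbours, lost.
No further crashes.

yes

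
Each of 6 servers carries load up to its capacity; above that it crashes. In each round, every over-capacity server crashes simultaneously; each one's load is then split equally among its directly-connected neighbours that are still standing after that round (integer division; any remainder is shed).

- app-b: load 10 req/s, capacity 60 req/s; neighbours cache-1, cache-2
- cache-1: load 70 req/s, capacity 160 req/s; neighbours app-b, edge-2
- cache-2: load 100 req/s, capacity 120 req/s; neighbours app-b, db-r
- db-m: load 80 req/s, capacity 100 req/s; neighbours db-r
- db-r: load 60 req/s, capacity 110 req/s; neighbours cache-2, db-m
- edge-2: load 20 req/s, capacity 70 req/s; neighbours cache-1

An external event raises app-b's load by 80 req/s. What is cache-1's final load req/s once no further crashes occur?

Round 1 — app-b at 90 > 60. app-b crashes.
  app-b sheds 90 req/s to cache-1, cache-2: 45 each.
    cache-1: 70+45 = 115 ≤ 160
    cache-2: 100+45 = 145 > 120
Round 2 — cache-2 crashes.
  cache-2 sheds 145 req/s to db-r: 145 each.
    db-r: 60+145 = 205 > 110
Round 3 — db-r crashes.
  db-r sheds 205 req/s to db-m: 205 each.
    db-m: 80+205 = 285 > 100
Round 4 — db-m crashes.
  db-m sheds 285 req/s: no online neighbours, lost.
No further crashes.

115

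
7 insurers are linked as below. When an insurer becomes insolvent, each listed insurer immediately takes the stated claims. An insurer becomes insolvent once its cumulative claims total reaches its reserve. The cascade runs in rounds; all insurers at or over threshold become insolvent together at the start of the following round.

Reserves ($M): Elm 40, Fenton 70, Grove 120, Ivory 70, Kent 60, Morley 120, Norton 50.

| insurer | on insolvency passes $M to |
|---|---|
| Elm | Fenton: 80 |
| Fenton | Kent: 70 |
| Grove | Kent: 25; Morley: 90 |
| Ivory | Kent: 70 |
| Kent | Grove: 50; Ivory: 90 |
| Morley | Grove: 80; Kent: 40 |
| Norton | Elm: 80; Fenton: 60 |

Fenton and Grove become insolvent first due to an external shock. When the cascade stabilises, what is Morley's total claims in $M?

90

Round 1 — Fenton, Grove become insolvent (initial).
  Kent: +70+25 → 95 ≥ 60
  Morley: +90 → 90 < 120
Round 2 — Kent becomes insolvent.
  Ivory: +90 → 90 ≥ 70
Round 3 — Ivory becomes insolvent.
No further insolvencies.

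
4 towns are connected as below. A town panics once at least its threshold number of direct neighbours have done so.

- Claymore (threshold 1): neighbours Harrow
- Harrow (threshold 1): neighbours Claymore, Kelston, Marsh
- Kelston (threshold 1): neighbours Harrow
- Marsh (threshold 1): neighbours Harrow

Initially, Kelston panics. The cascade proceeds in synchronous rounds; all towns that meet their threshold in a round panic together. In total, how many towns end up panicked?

4

Round 1 — Kelston panics (initial).
Round 2 — checking thresholds:
  Harrow: 1 of 3 neighbours ≥ 1, panics.
Round 3 — checking thresholds:
  Claymore: 1 of 1 neighbours ≥ 1, panics.
  Marsh: 1 of 1 neighbours ≥ 1, panics.
Round 4 — no new panics; cascade stops.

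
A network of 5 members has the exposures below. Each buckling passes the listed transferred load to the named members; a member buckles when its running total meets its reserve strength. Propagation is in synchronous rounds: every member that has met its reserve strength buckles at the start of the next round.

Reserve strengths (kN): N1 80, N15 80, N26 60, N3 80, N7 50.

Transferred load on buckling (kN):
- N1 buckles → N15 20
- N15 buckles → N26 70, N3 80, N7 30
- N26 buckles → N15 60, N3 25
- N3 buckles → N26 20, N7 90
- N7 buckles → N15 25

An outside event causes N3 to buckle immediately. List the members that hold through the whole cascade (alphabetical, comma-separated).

N1, N15, N26

Round 1 — N3 buckles (initial).
  N26: +20 → 20 < 60
  N7: +90 → 90 ≥ 50
Round 2 — N7 buckles.
  N15: +25 → 25 < 80
No further bucklings.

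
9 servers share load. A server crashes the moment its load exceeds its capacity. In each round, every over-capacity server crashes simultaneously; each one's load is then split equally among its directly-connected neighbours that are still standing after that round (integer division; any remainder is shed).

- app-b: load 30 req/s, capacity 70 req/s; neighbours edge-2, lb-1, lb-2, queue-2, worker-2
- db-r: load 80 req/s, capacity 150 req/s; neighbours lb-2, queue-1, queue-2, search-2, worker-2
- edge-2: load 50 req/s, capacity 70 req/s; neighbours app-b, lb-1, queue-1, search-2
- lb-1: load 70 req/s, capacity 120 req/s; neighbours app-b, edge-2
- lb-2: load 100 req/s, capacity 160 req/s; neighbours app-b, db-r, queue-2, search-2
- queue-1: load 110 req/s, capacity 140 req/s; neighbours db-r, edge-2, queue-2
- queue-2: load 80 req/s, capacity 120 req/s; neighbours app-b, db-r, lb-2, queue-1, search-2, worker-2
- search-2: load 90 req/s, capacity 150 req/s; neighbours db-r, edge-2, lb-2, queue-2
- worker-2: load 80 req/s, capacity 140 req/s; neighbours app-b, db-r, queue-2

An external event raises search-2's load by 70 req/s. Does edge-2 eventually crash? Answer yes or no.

Round 1 — search-2 at 160 > 150. search-2 crashes.
  search-2 sheds 160 req/s to db-r, edge-2, lb-2, queue-2: 40 each.
    db-r: 80+40 = 120 ≤ 150
    edge-2: 50+40 = 90 > 70
    lb-2: 100+40 = 140 ≤ 160
    queue-2: 80+40 = 120 ≤ 120
Round 2 — edge-2 crashes.
  edge-2 sheds 90 req/s to app-b, lb-1, queue-1: 30 each.
    app-b: 30+30 = 60 ≤ 70
    lb-1: 70+30 = 100 ≤ 120
    queue-1: 110+30 = 140 ≤ 140
No further crashes.

yes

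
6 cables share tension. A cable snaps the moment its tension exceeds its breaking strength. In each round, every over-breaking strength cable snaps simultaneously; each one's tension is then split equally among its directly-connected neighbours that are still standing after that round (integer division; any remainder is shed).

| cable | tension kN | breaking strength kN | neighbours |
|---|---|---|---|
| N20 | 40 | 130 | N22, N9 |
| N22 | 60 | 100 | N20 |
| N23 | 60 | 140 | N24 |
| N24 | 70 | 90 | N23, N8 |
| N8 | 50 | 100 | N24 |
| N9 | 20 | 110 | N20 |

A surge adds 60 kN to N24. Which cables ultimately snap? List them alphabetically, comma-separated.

Round 1 — N24 at 130 > 90. N24 snaps.
  N24 sheds 130 kN to N23, N8: 65 each.
    N23: 60+65 = 125 ≤ 140
    N8: 50+65 = 115 > 100
Round 2 — N8 snaps.
  N8 sheds 115 kN: no online neighbours, lost.
No further breaks.

N24, N8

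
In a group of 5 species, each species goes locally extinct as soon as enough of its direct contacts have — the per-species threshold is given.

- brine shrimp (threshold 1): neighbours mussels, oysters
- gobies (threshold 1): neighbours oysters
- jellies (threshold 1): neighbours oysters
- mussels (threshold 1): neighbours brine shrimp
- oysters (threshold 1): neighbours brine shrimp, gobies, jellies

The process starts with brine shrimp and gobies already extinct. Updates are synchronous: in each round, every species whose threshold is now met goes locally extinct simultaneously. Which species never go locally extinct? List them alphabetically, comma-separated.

Round 1 — brine shrimp, gobies go locally extinct (initial).
Round 2 — checking thresholds:
  mussels: 1 of 1 neighbours ≥ 1, goes locally extinct.
  oysters: 2 of 3 neighbours ≥ 1, goes locally extinct.
Round 3 — checking thresholds:
  jellies: 1 of 1 neighbours ≥ 1, goes locally extinct.
Round 4 — no new extinctions; cascade stops.

none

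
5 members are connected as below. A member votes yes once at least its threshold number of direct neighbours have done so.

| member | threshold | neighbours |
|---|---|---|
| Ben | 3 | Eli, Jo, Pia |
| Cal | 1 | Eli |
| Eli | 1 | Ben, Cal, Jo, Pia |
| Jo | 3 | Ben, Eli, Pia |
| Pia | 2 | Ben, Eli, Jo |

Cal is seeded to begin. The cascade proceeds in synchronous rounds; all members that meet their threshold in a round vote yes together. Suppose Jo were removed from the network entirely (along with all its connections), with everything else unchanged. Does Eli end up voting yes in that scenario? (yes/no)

With Jo removed:
Round 1 — Cal votes yes (initial).
Round 2 — checking thresholds:
  Eli: 1 of 3 neighbours ≥ 1, votes yes.
Round 3 — no new yes votes; cascade stops.

yes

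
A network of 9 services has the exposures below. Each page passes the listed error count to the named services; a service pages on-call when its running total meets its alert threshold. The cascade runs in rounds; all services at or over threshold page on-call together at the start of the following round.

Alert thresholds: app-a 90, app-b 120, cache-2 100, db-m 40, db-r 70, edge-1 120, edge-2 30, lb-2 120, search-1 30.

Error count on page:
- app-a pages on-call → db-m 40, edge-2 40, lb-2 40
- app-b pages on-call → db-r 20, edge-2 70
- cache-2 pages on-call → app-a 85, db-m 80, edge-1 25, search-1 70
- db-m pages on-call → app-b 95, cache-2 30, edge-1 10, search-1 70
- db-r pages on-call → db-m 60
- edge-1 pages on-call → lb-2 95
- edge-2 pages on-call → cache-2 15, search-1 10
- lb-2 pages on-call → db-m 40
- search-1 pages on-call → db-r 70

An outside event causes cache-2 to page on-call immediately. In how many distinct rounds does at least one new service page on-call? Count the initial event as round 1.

Round 1 — cache-2 pages on-call (initial).
  app-a: +85 → 85 < 90
  db-m: +80 → 80 ≥ 40
  edge-1: +25 → 25 < 120
  search-1: +70 → 70 ≥ 30
Round 2 — db-m, search-1 page on-call.
  app-b: +95 → 95 < 120
  db-r: +70 → 70 ≥ 70
  edge-1: +10 → 35 < 120
Round 3 — db-r pages on-call.
No further pages.

3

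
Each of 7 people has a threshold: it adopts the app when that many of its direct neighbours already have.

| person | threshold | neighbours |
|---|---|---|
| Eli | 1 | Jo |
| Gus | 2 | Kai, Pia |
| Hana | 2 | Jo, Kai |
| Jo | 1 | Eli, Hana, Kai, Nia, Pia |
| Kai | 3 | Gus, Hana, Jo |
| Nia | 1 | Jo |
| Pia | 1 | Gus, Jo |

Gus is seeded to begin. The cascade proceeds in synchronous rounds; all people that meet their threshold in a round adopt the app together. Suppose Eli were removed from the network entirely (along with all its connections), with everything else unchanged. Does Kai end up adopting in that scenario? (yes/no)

no

With Eli removed:
Round 1 — Gus adopts the app (initial).
Round 2 — checking thresholds:
  Kai: 1 of 3 neighbours < 3, holds.
  Pia: 1 of 2 neighbours ≥ 1, adopts the app.
Round 3 — checking thresholds:
  Jo: 1 of 4 neighbours ≥ 1, adopts the app.
  Kai: 1 of 3 neighbours < 3, holds.
Round 4 — checking thresholds:
  Hana: 1 of 2 neighbours < 2, holds.
  Kai: 2 of 3 neighbours < 3, holds.
  Nia: 1 of 1 neighbours ≥ 1, adopts the app.
Round 5 — no new adoptions; cascade stops.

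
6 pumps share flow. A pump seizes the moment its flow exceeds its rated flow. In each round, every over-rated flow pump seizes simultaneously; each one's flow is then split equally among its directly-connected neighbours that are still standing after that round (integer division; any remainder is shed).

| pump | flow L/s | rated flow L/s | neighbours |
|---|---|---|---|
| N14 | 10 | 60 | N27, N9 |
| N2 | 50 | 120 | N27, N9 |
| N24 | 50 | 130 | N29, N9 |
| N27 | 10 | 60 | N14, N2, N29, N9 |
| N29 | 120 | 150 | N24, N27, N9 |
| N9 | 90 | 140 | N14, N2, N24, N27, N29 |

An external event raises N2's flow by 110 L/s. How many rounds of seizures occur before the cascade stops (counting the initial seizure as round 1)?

4

Round 1 — N2 at 160 > 120. N2 seizes.
  N2 sheds 160 L/s to N27, N9: 80 each.
    N27: 10+80 = 90 > 60
    N9: 90+80 = 170 > 140
Round 2 — N27, N9 seize.
  N27 sheds 90 L/s to N14, N29: 45 each.
    N14: 10+45 = 55 ≤ 60
    N29: 120+45 = 165 > 150
  N9 sheds 170 L/s to N14, N24, N29: 56 each (2 lost).
    N14: 55+56 = 111 > 60
    N24: 50+56 = 106 ≤ 130
    N29: 165+56 = 221 > 150
Round 3 — N14, N29 seize.
  N14 sheds 111 L/s: no online neighbours, lost.
  N29 sheds 221 L/s to N24: 221 each.
    N24: 106+221 = 327 > 130
Round 4 — N24 seizes.
  N24 sheds 327 L/s: no online neighbours, lost.
No further seizures.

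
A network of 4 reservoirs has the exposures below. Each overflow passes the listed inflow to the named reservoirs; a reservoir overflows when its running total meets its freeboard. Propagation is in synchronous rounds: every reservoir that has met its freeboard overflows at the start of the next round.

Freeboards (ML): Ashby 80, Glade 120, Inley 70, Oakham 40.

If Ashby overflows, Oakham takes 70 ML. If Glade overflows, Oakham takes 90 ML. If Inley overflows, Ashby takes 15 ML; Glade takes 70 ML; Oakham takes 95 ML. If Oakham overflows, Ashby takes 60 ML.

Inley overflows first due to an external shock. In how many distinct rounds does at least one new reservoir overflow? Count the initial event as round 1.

Round 1 — Inley overflows (initial).
  Ashby: +15 → 15 < 80
  Glade: +70 → 70 < 120
  Oakham: +95 → 95 ≥ 40
Round 2 — Oakham overflows.
  Ashby: +60 → 75 < 80
No further overflows.

2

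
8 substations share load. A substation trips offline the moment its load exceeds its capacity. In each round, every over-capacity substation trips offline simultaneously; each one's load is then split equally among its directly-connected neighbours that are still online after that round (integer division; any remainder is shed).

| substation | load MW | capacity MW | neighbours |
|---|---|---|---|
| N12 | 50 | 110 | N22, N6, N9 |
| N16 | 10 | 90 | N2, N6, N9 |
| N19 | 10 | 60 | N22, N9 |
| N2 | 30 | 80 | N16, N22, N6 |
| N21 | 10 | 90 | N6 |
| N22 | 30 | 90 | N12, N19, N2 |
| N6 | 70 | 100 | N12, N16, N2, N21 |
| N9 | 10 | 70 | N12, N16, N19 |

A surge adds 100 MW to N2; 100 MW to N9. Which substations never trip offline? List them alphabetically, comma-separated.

Round 1 — N2 at 130 > 80; N9 at 110 > 70. N2, N9 trip offline.
  N2 sheds 130 MW to N16, N22, N6: 43 each (1 lost).
    N16: 10+43 = 53 ≤ 90
    N22: 30+43 = 73 ≤ 90
    N6: 70+43 = 113 > 100
  N9 sheds 110 MW to N12, N16, N19: 36 each (2 lost).
    N12: 50+36 = 86 ≤ 110
    N16: 53+36 = 89 ≤ 90
    N19: 10+36 = 46 ≤ 60
Round 2 — N6 trips offline.
  N6 sheds 113 MW to N12, N16, N21: 37 each (2 lost).
    N12: 86+37 = 123 > 110
    N16: 89+37 = 126 > 90
    N21: 10+37 = 47 ≤ 90
Round 3 — N12, N16 trip offline.
  N12 sheds 123 MW to N22: 123 each.
    N22: 73+123 = 196 > 90
  N16 sheds 126 MW: no online neighbours, lost.
Round 4 — N22 trips offline.
  N22 sheds 196 MW to N19: 196 each.
    N19: 46+196 = 242 > 60
Round 5 — N19 trips offline.
  N19 sheds 242 MW: no online neighbours, lost.
No further trips.

N21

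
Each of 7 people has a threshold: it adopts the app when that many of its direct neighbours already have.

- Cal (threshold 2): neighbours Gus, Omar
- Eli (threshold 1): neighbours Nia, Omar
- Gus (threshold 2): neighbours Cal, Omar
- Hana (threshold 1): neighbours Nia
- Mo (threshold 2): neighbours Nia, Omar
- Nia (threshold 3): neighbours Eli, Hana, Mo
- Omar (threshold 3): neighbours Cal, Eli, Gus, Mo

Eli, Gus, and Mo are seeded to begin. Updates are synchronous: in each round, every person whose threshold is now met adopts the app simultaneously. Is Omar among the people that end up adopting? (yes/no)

Round 1 — Eli, Gus, Mo adopt the app (initial).
Round 2 — checking thresholds:
  Cal: 1 of 2 neighbours < 2, not yet.
  Nia: 2 of 3 neighbours < 3, not yet.
  Omar: 3 of 4 neighbours ≥ 3, adopts the app.
Round 3 — checking thresholds:
  Cal: 2 of 2 neighbours ≥ 2, adopts the app.
  Nia: 2 of 3 neighbours < 3, not yet.
Round 4 — no new adoptions; cascade stops.

yes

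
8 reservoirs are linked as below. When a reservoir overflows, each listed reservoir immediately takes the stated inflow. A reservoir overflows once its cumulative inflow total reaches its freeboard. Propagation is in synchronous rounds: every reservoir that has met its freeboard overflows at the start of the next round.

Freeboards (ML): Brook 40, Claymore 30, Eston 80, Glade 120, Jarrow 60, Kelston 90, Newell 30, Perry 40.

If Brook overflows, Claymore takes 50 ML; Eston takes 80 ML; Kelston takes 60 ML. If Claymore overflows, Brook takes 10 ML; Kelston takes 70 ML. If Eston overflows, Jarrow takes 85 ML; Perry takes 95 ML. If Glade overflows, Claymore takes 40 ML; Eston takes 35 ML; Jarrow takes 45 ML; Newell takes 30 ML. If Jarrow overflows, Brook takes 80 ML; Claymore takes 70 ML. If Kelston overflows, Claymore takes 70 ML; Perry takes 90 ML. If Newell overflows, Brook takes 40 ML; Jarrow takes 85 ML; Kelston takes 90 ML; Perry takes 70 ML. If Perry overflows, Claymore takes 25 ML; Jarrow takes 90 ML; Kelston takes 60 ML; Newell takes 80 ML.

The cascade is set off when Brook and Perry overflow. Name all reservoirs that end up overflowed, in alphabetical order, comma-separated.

Round 1 — Brook, Perry overflow (initial).
  Claymore: +50+25 → 75 ≥ 30
  Eston: +80 → 80 ≥ 80
  Jarrow: +90 → 90 ≥ 60
  Kelston: +60+60 → 120 ≥ 90
  Newell: +80 → 80 ≥ 30
Round 2 — Claymore, Eston, Jarrow, Kelston, Newell overflow.
No further overflows.

Brook, Claymore, Eston, Jarrow, Kelston, Newell, Perry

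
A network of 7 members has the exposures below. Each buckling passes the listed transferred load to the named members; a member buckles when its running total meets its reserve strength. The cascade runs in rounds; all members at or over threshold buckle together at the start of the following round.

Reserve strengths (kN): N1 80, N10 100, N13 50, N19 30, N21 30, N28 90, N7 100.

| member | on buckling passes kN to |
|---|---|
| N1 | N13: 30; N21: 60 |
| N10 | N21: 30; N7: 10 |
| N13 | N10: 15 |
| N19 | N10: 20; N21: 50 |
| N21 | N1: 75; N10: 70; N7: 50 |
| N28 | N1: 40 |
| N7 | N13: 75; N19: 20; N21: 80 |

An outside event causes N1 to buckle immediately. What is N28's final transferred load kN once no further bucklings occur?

0

Round 1 — N1 buckles (initial).
  N13: +30 → 30 < 50
  N21: +60 → 60 ≥ 30
Round 2 — N21 buckles.
  N10: +70 → 70 < 100
  N7: +50 → 50 < 100
No further bucklings.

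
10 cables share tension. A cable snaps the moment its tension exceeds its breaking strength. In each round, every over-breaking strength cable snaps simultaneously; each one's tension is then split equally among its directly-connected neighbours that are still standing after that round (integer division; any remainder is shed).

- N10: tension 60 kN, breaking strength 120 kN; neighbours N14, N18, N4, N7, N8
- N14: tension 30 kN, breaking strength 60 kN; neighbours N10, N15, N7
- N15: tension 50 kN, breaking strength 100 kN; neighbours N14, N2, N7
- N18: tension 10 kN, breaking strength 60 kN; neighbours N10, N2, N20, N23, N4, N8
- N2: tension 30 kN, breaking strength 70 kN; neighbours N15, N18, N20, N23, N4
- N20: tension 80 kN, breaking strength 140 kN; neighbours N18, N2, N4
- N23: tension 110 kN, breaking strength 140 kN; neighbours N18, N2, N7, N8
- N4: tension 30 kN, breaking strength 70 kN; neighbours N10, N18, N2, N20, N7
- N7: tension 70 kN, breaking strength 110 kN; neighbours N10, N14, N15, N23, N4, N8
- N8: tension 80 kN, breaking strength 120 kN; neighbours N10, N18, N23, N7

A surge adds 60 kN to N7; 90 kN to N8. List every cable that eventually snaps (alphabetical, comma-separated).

Round 1 — N7 at 130 > 110; N8 at 170 > 120. N7, N8 snap.
  N7 sheds 130 kN to N10, N14, N15, N23, N4: 26 each.
    N10: 60+26 = 86 ≤ 120
    N14: 30+26 = 56 ≤ 60
    N15: 50+26 = 76 ≤ 100
    N23: 110+26 = 136 ≤ 140
    N4: 30+26 = 56 ≤ 70
  N8 sheds 170 kN to N10, N18, N23: 56 each (2 lost).
    N10: 86+56 = 142 > 120
    N18: 10+56 = 66 > 60
    N23: 136+56 = 192 > 140
Round 2 — N10, N18, N23 snap.
  N10 sheds 142 kN to N14, N4: 71 each.
    N14: 56+71 = 127 > 60
    N4: 56+71 = 127 > 70
  N18 sheds 66 kN to N2, N20, N4: 22 each.
    N2: 30+22 = 52 ≤ 70
    N20: 80+22 = 102 ≤ 140
    N4: 127+22 = 149 > 70
  N23 sheds 192 kN to N2: 192 each.
    N2: 52+192 = 244 > 70
Round 3 — N14, N2, N4 snap.
  N14 sheds 127 kN to N15: 127 each.
    N15: 76+127 = 203 > 100
  N2 sheds 244 kN to N15, N20: 122 each.
    N15: 203+122 = 325 > 100
    N20: 102+122 = 224 > 140
  N4 sheds 149 kN to N20: 149 each.
    N20: 224+149 = 373 > 140
Round 4 — N15, N20 snap.
  N15 sheds 325 kN: no online neighbours, lost.
  N20 sheds 373 kN: no online neighbours, lost.
No further breaks.

N10, N14, N15, N18, N2, N20, N23, N4, N7, N8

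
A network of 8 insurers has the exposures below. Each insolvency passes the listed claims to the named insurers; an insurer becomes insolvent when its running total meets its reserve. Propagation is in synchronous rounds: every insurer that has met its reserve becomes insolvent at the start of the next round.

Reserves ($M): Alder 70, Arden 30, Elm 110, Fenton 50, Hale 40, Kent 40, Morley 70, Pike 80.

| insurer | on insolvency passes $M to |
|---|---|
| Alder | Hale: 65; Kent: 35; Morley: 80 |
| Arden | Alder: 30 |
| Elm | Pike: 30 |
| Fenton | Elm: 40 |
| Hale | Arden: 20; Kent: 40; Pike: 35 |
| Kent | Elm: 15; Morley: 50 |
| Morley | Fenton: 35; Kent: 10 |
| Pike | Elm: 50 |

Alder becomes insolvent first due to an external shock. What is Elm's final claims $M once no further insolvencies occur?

Round 1 — Alder becomes insolvent (initial).
  Hale: +65 → 65 ≥ 40
  Kent: +35 → 35 < 40
  Morley: +80 → 80 ≥ 70
Round 2 — Hale, Morley become insolvent.
  Arden: +20 → 20 < 30
  Fenton: +35 → 35 < 50
  Kent: +40+10 → 85 ≥ 40
  Pike: +35 → 35 < 80
Round 3 — Kent becomes insolvent.
  Elm: +15 → 15 < 110
No further insolvencies.

15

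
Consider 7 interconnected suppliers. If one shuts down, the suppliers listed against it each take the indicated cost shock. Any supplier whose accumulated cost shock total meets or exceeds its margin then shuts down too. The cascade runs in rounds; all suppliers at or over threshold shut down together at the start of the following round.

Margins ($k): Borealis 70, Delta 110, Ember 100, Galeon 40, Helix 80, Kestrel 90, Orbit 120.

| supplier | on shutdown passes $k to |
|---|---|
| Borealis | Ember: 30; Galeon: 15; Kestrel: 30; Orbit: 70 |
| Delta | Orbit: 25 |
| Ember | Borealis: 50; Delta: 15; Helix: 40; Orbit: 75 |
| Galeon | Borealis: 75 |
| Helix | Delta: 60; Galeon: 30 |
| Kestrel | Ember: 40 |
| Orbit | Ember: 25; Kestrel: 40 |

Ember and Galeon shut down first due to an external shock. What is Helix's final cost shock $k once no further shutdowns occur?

40

Round 1 — Ember, Galeon shut down (initial).
  Borealis: +50+75 → 125 ≥ 70
  Delta: +15 → 15 < 110
  Helix: +40 → 40 < 80
  Orbit: +75 → 75 < 120
Round 2 — Borealis shuts down.
  Kestrel: +30 → 30 < 90
  Orbit: +70 → 145 ≥ 120
Round 3 — Orbit shuts down.
  Kestrel: +40 → 70 < 90
No further shutdowns.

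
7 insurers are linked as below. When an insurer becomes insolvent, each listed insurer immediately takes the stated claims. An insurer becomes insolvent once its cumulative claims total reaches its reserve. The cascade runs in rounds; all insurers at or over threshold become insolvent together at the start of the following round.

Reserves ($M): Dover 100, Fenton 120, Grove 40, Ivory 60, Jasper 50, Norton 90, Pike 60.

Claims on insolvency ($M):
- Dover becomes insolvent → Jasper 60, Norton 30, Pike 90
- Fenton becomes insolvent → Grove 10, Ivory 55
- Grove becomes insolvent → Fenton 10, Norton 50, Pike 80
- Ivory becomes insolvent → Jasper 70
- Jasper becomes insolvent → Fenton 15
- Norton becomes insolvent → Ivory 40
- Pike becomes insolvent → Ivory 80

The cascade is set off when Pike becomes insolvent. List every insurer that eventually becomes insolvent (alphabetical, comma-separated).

Ivory, Jasper, Pike

Round 1 — Pike becomes insolvent (initial).
  Ivory: +80 → 80 ≥ 60
Round 2 — Ivory becomes insolvent.
  Jasper: +70 → 70 ≥ 50
Round 3 — Jasper becomes insolvent.
  Fenton: +15 → 15 < 120
No further insolvencies.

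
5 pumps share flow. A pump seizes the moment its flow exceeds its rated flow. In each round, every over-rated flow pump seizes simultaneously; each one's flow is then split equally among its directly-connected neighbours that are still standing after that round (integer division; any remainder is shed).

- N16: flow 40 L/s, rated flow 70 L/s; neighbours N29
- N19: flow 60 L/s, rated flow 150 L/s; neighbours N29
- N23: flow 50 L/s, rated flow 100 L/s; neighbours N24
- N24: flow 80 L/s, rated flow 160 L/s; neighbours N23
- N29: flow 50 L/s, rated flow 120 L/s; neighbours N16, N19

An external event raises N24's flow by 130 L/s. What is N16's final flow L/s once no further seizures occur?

Round 1 — N24 at 210 > 160. N24 seizes.
  N24 sheds 210 L/s to N23: 210 each.
    N23: 50+210 = 260 > 100
Round 2 — N23 seizes.
  N23 sheds 260 L/s: no online neighbours, lost.
No further seizures.

40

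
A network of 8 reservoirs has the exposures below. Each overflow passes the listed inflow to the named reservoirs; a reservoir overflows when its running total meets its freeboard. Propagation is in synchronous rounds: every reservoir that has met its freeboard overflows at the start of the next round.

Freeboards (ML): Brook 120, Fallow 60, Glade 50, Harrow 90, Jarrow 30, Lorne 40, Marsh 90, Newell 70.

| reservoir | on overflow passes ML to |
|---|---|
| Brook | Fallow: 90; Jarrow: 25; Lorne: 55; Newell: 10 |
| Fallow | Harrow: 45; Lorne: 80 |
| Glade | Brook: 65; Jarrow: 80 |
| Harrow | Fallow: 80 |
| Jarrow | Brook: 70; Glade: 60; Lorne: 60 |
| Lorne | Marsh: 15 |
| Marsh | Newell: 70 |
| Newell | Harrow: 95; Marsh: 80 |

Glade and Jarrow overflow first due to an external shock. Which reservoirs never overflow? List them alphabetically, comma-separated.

Round 1 — Glade, Jarrow overflow (initial).
  Brook: +65+70 → 135 ≥ 120
  Lorne: +60 → 60 ≥ 40
Round 2 — Brook, Lorne overflow.
  Fallow: +90 → 90 ≥ 60
  Marsh: +15 → 15 < 90
  Newell: +10 → 10 < 70
Round 3 — Fallow overflows.
  Harrow: +45 → 45 < 90
No further overflows.

Harrow, Marsh, Newell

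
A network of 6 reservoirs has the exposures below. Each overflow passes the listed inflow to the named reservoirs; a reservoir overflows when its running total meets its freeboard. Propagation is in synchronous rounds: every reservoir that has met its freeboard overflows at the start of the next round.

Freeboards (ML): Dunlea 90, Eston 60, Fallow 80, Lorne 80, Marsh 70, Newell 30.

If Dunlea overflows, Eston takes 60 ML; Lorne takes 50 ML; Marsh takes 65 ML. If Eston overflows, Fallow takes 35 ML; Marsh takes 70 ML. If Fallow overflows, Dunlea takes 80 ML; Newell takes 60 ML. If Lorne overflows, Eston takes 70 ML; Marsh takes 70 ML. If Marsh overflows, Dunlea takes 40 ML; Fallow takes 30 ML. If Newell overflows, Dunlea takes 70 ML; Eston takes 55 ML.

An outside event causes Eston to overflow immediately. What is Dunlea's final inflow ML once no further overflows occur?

40

Round 1 — Eston overflows (initial).
  Fallow: +35 → 35 < 80
  Marsh: +70 → 70 ≥ 70
Round 2 — Marsh overflows.
  Dunlea: +40 → 40 < 90
  Fallow: +30 → 65 < 80
No further overflows.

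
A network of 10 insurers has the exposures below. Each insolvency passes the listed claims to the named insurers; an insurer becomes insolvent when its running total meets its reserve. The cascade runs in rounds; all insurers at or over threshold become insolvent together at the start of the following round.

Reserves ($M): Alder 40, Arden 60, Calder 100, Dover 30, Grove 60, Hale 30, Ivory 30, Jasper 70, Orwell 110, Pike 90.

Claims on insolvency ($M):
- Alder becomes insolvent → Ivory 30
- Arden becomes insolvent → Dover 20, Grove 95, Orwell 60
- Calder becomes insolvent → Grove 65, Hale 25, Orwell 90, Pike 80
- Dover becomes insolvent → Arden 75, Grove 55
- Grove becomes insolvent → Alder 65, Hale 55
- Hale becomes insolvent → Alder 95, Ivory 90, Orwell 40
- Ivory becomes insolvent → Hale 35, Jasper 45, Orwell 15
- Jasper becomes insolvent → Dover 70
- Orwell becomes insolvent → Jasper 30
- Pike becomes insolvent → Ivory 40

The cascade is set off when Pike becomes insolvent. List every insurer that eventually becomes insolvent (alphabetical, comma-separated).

Alder, Hale, Ivory, Pike

Round 1 — Pike becomes insolvent (initial).
  Ivory: +40 → 40 ≥ 30
Round 2 — Ivory becomes insolvent.
  Hale: +35 → 35 ≥ 30
  Jasper: +45 → 45 < 70
  Orwell: +15 → 15 < 110
Round 3 — Hale becomes insolvent.
  Alder: +95 → 95 ≥ 40
  Orwell: +40 → 55 < 110
Round 4 — Alder becomes insolvent.
No further insolvencies.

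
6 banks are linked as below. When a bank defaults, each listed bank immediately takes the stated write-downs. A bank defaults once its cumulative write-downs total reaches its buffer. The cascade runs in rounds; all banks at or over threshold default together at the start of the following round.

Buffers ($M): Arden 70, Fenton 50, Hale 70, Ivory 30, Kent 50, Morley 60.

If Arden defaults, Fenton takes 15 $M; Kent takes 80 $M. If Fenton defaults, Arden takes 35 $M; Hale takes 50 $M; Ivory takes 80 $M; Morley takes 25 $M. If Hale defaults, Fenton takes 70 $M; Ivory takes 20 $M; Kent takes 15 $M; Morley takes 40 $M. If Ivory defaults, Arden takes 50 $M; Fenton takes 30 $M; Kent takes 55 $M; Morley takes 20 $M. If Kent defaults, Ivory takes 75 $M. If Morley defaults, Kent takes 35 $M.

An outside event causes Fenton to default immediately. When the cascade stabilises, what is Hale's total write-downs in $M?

50

Round 1 — Fenton defaults (initial).
  Arden: +35 → 35 < 70
  Hale: +50 → 50 < 70
  Ivory: +80 → 80 ≥ 30
  Morley: +25 → 25 < 60
Round 2 — Ivory defaults.
  Arden: +50 → 85 ≥ 70
  Kent: +55 → 55 ≥ 50
  Morley: +20 → 45 < 60
Round 3 — Arden, Kent default.
No further defaults.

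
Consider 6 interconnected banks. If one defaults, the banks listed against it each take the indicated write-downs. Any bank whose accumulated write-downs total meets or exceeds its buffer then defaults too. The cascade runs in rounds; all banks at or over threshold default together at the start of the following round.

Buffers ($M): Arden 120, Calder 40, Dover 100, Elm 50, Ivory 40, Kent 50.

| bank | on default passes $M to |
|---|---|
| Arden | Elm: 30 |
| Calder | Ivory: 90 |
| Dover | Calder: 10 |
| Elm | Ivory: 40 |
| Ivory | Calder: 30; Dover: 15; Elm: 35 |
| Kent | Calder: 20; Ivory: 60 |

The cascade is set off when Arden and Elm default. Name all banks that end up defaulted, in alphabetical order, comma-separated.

Arden, Elm, Ivory

Round 1 — Arden, Elm default (initial).
  Ivory: +40 → 40 ≥ 40
Round 2 — Ivory defaults.
  Calder: +30 → 30 < 40
  Dover: +15 → 15 < 100
No further defaults.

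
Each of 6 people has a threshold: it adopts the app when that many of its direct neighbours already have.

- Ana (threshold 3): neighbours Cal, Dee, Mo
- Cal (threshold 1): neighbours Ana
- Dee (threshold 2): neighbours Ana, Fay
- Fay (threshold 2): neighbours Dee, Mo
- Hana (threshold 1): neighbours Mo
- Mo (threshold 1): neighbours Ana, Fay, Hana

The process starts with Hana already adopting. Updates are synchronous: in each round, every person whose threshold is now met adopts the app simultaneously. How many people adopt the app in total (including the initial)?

2

Round 1 — Hana adopts the app (initial).
Round 2 — checking thresholds:
  Mo: 1 of 3 neighbours ≥ 1, adopts the app.
Round 3 — no new adoptions; cascade stops.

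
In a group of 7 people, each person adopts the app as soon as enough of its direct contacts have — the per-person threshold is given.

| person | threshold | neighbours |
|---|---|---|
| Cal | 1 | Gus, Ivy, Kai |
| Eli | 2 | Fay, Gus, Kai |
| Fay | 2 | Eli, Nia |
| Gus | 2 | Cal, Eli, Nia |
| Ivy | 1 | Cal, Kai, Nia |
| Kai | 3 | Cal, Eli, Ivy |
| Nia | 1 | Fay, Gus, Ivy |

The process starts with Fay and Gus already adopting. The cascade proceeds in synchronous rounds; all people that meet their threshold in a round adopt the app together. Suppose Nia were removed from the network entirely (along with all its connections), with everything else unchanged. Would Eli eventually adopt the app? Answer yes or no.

With Nia removed:
Round 1 — Fay, Gus adopt the app (initial).
Round 2 — checking thresholds:
  Cal: 1 of 3 neighbours ≥ 1, adopts the app.
  Eli: 2 of 3 neighbours ≥ 2, adopts the app.
Round 3 — checking thresholds:
  Ivy: 1 of 2 neighbours ≥ 1, adopts the app.
  Kai: 2 of 3 neighbours < 3, not yet.
Round 4 — checking thresholds:
  Kai: 3 of 3 neighbours ≥ 3, adopts the app.
Round 5 — no new adoptions; cascade stops.

yes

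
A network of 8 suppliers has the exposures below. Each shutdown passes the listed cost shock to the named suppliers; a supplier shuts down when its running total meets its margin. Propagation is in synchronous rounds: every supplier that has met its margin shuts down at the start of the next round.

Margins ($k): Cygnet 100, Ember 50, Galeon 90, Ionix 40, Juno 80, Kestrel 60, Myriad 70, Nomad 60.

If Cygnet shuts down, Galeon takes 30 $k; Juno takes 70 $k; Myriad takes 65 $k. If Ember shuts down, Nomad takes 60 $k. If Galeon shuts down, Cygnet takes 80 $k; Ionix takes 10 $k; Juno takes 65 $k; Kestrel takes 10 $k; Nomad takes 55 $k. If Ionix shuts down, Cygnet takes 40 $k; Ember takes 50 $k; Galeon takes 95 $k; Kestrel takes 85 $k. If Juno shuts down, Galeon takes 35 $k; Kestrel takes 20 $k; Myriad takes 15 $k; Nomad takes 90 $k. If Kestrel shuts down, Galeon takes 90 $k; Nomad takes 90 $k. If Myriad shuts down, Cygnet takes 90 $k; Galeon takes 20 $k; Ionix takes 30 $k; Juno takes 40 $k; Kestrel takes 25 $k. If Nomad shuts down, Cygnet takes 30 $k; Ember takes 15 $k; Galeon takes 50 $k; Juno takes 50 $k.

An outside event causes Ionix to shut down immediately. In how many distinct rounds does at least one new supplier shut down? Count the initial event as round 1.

5

Round 1 — Ionix shuts down (initial).
  Cygnet: +40 → 40 < 100
  Ember: +50 → 50 ≥ 50
  Galeon: +95 → 95 ≥ 90
  Kestrel: +85 → 85 ≥ 60
Round 2 — Ember, Galeon, Kestrel shut down.
  Cygnet: +80 → 120 ≥ 100
  Juno: +65 → 65 < 80
  Nomad: +60+55+90 → 205 ≥ 60
Round 3 — Cygnet, Nomad shut down.
  Juno: +70+50 → 185 ≥ 80
  Myriad: +65 → 65 < 70
Round 4 — Juno shuts down.
  Myriad: +15 → 80 ≥ 70
Round 5 — Myriad shuts down.
No further shutdowns.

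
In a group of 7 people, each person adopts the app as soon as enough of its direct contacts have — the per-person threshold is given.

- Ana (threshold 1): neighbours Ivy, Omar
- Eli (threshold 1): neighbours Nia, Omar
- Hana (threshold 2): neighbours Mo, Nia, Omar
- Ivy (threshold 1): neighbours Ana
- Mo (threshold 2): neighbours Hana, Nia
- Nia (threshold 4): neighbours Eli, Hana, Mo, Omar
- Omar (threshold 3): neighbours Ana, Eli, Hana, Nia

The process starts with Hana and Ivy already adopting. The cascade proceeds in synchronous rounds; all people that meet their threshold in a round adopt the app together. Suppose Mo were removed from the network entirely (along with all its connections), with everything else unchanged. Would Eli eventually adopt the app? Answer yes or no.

With Mo removed:
Round 1 — Hana, Ivy adopt the app (initial).
Round 2 — checking thresholds:
  Ana: 1 of 2 neighbours ≥ 1, adopts the app.
  Nia: 1 of 3 neighbours < 4, holds.
  Omar: 1 of 4 neighbours < 3, holds.
Round 3 — no new adoptions; cascade stops.

no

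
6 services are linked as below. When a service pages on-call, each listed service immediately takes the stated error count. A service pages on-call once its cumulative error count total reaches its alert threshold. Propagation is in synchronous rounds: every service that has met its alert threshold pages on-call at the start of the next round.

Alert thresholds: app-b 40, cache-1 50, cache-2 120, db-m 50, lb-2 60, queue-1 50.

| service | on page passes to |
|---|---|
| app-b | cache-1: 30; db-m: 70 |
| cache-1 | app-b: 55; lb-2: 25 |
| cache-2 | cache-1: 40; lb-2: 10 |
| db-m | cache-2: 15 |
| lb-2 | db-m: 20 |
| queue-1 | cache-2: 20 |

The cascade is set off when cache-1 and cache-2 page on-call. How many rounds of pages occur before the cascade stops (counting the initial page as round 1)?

3

Round 1 — cache-1, cache-2 page on-call (initial).
  app-b: +55 → 55 ≥ 40
  lb-2: +25+10 → 35 < 60
Round 2 — app-b pages on-call.
  db-m: +70 → 70 ≥ 50
Round 3 — db-m pages on-call.
No further pages.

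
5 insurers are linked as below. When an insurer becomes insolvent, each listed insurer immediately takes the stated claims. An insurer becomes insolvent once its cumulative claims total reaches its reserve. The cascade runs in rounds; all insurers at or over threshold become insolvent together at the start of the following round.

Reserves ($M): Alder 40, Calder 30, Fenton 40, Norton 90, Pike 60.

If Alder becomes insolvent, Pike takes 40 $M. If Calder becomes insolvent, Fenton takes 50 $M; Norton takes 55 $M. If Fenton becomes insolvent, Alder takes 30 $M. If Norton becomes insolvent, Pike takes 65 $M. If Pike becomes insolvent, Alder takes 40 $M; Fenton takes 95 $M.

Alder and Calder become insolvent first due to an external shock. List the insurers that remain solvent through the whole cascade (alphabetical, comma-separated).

Round 1 — Alder, Calder become insolvent (initial).
  Fenton: +50 → 50 ≥ 40
  Norton: +55 → 55 < 90
  Pike: +40 → 40 < 60
Round 2 — Fenton becomes insolvent.
No further insolvencies.

Norton, Pike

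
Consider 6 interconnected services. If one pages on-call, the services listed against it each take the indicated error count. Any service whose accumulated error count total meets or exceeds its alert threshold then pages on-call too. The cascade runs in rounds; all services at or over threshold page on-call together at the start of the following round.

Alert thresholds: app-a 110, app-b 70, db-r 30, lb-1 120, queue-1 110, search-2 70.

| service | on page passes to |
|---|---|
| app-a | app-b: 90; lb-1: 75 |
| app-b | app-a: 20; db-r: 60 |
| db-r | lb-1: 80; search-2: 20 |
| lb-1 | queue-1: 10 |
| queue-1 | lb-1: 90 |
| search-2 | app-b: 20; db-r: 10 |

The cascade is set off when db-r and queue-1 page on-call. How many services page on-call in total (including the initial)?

3

Round 1 — db-r, queue-1 page on-call (initial).
  lb-1: +80+90 → 170 ≥ 120
  search-2: +20 → 20 < 70
Round 2 — lb-1 pages on-call.
No further pages.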